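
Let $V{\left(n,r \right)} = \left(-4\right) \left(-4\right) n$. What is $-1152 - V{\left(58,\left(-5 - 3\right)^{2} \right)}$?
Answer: $-2080$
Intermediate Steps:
$V{\left(n,r \right)} = 16 n$
$-1152 - V{\left(58,\left(-5 - 3\right)^{2} \right)} = -1152 - 16 \cdot 58 = -1152 - 928 = -2080$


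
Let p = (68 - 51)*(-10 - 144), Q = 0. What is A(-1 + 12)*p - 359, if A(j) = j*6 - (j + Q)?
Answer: -144349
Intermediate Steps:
p = -2618 (p = 17*(-154) = -2618)
A(j) = 5*j (A(j) = j*6 - (j + 0) = 6*j - j = 5*j)
A(-1 + 12)*p - 359 = (5*(-1 + 12))*(-2618) - 359 = (5*11)*(-2618) - 359 = 55*(-2618) - 359 = -143990 - 359 = -144349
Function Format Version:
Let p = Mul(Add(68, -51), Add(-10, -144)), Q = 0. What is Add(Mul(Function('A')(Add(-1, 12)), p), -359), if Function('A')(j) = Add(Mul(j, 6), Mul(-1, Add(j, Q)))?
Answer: -144349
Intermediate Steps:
p = -2618 (p = Mul(17, -154) = -2618)
Function('A')(j) = Mul(5, j) (Function('A')(j) = Add(Mul(j, 6), Mul(-1, Add(j, 0))) = Add(Mul(6, j), Mul(-1, j)) = Mul(5, j))
Add(Mul(Function('A')(Add(-1, 12)), p), -359) = Add(Mul(Mul(5, Add(-1, 12)), -2618), -359) = Add(Mul(Mul(5, 11), -2618), -359) = Add(Mul(55, -2618), -359) = Add(-143990, -359) = -144349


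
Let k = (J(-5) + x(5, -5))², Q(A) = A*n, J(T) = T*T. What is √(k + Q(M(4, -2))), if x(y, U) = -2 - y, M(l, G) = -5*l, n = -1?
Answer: 2*√86 ≈ 18.547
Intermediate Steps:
J(T) = T²
Q(A) = -A (Q(A) = A*(-1) = -A)
k = 324 (k = ((-5)² + (-2 - 1*5))² = (25 + (-2 - 5))² = (25 - 7)² = 18² = 324)
√(k + Q(M(4, -2))) = √(324 - (-5)*4) = √(324 - 1*(-20)) = √(324 + 20) = √344 = 2*√86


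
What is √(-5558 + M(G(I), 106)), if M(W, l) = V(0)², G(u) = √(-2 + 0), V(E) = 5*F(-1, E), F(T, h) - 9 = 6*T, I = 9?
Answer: I*√5333 ≈ 73.027*I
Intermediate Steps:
F(T, h) = 9 + 6*T
V(E) = 15 (V(E) = 5*(9 + 6*(-1)) = 5*(9 - 6) = 5*3 = 15)
G(u) = I*√2 (G(u) = √(-2) = I*√2)
M(W, l) = 225 (M(W, l) = 15² = 225)
√(-5558 + M(G(I), 106)) = √(-5558 + 225) = √(-5333) = I*√5333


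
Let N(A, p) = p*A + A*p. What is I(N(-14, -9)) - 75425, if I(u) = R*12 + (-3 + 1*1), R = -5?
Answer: -75487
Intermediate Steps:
N(A, p) = 2*A*p (N(A, p) = A*p + A*p = 2*A*p)
I(u) = -62 (I(u) = -5*12 + (-3 + 1*1) = -60 + (-3 + 1) = -60 - 2 = -62)
I(N(-14, -9)) - 75425 = -62 - 75425 = -75487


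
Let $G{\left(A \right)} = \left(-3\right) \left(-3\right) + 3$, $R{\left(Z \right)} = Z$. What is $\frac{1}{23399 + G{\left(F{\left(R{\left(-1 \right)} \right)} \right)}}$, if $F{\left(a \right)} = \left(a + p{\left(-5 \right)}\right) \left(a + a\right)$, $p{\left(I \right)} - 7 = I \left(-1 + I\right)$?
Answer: $\frac{1}{23411} \approx 4.2715 \cdot 10^{-5}$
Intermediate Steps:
$p{\left(I \right)} = 7 + I \left(-1 + I\right)$
$F{\left(a \right)} = 2 a \left(37 + a\right)$ ($F{\left(a \right)} = \left(a + \left(7 + \left(-5\right)^{2} - -5\right)\right) \left(a + a\right) = \left(a + \left(7 + 25 + 5\right)\right) 2 a = \left(a + 37\right) 2 a = \left(37 + a\right) 2 a = 2 a \left(37 + a\right)$)
$G{\left(A \right)} = 12$ ($G{\left(A \right)} = 9 + 3 = 12$)
$\frac{1}{23399 + G{\left(F{\left(R{\left(-1 \right)} \right)} \right)}} = \frac{1}{23399 + 12} = \frac{1}{23411}$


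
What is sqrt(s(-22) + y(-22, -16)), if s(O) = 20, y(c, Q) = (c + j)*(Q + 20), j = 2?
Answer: 2*I*sqrt(15) ≈ 7.746*I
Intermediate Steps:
y(c, Q) = (2 + c)*(20 + Q) (y(c, Q) = (c + 2)*(Q + 20) = (2 + c)*(20 + Q))
sqrt(s(-22) + y(-22, -16)) = sqrt(20 + (40 + 2*(-16) + 20*(-22) - 16*(-22))) = sqrt(20 + (40 - 32 - 440 + 352)) = sqrt(20 - 80) = sqrt(-60) = 2*I*sqrt(15)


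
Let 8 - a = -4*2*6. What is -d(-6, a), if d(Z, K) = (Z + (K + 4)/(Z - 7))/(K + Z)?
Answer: 69/325 ≈ 0.21231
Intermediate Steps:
a = 56 (a = 8 - (-4*2)*6 = 8 - (-8)*6 = 8 - 1*(-48) = 8 + 48 = 56)
d(Z, K) = (Z + (4 + K)/(-7 + Z))/(K + Z)
-d(-6, a) = -(4 + 56 + (-6)² - 7*(-6))/((-6)² - 7*56 - 7*(-6) + 56*(-6)) = -(4 + 56 + 36 + 42)/(36 - 392 + 42 - 336) = -138/(-650) = -(-1)*138/650 = -1*(-69/325) = 69/325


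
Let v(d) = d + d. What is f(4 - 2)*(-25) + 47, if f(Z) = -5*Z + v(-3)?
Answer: 447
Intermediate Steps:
v(d) = 2*d
f(Z) = -6 - 5*Z (f(Z) = -5*Z + 2*(-3) = -5*Z - 6 = -6 - 5*Z)
f(4 - 2)*(-25) + 47 = (-6 - 5*(4 - 2))*(-25) + 47 = (-6 - 5*2)*(-25) + 47 = (-6 - 10)*(-25) + 47 = -16*(-25) + 47 = 400 + 47 = 447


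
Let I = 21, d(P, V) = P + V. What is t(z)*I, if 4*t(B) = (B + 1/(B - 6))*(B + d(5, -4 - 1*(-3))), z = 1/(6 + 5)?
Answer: -2646/1573 ≈ -1.6821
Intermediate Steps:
z = 1/11 ≈ 0.090909
t(B) = (4 + B)*(B + 1/(-6 + B))/4 (t(B) = ((B + 1/(B - 6))*(B + (5 + (-4 - 1*(-3)))))/4 = ((B + 1/(-6 + B))*(B + (5 + (-4 + 3))))/4 = ((B + 1/(-6 + B))*(B + (5 - 1)))/4 = ((B + 1/(-6 + B))*(B + 4))/4 = ((B + 1/(-6 + B))*(4 + B))/4 = ((4 + B)*(B + 1/(-6 + B)))/4 = (4 + B)*(B + 1/(-6 + B))/4)
t(z)*I = ((4 + (1/11)**3 - 23*1/11 - 2*(1/11)**2)/(4*(-6 + 1/11)))*21 = ((4 + 1/1331 - 23/11 - 2*1/121)/(4*(-65/11)))*21 = ((1/4)*(-11/65)*(4 + 1/1331 - 23/11 - 2/121))*21 = ((1/4)*(-11/65)*(2520/1331))*21 = -126/1573*21 = -2646/1573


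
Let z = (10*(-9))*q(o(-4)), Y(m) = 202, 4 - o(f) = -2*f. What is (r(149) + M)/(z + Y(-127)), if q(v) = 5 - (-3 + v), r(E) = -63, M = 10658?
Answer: -10595/878 ≈ -12.067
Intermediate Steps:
o(f) = 4 + 2*f (o(f) = 4 - (-2)*f = 4 + 2*f)
q(v) = 8 - v (q(v) = 5 + (3 - v) = 8 - v)
z = -1080 (z = (10*(-9))*(8 - (4 + 2*(-4))) = -90*(8 - (4 - 8)) = -90*(8 - 1*(-4)) = -90*(8 + 4) = -90*12 = -1080)
(r(149) + M)/(z + Y(-127)) = (-63 + 10658)/(-1080 + 202) = 10595/(-878) = 10595*(-1/878) = -10595/878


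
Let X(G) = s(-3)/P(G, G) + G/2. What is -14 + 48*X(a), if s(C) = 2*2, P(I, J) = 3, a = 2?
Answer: 98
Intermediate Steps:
s(C) = 4
X(G) = 4/3 + G/2
-14 + 48*X(a) = -14 + 48*(4/3 + (½)*2) = -14 + 48*(4/3 + 1) = -14 + 48*(7/3) = -14 + 112 = 98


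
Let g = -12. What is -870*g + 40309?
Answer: 50749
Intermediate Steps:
-870*g + 40309 = -870*(-12) + 40309 = 10440 + 40309 = 50749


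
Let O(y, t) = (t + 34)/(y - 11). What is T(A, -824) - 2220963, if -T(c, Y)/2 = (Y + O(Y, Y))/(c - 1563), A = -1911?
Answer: -644254863527/290079 ≈ -2.2210e+6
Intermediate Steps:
O(y, t) = (34 + t)/(-11 + y)
T(c, Y) = -2*(Y + (34 + Y)/(-11 + Y))/(-1563 + c) (T(c, Y) = -2*(Y + (34 + Y)/(-11 + Y))/(c - 1563) = -2*(Y + (34 + Y)/(-11 + Y))/(-1563 + c))
T(A, -824) - 2220963 = 2*(-34 - 1*(-824) - 1*(-824)*(-11 - 824))/((-1563 - 1911)*(-11 - 824)) - 2220963 = 2*(-34 + 824 - 1*(-824)*(-835))/(-3474*(-835)) - 2220963 = 2*(-1/3474)*(-1/835)*(-34 + 824 - 688040) - 2220963 = 2*(-1/3474)*(-1/835)*(-687250) - 2220963 = -137450/290079 - 2220963 = -644254863527/290079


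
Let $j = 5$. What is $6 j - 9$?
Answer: $21$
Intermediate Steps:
$6 j - 9 = 6 \cdot 5 - 9 = 30 - 9 = 21$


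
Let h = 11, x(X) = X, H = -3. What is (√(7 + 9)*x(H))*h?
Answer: -132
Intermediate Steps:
(√(7 + 9)*x(H))*h = (√(7 + 9)*(-3))*11 = (√16*(-3))*11 = (4*(-3))*11 = -12*11 = -132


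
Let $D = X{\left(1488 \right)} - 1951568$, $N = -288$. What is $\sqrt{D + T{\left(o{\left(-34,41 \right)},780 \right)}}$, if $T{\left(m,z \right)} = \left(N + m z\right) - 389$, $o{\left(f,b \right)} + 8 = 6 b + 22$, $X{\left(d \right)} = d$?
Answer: $i \sqrt{1747957} \approx 1322.1 i$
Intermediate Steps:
$o{\left(f,b \right)} = 14 + 6 b$ ($o{\left(f,b \right)} = -8 + \left(6 b + 22\right) = -8 + \left(22 + 6 b\right) = 14 + 6 b$)
$T{\left(m,z \right)} = -677 + m z$ ($T{\left(m,z \right)} = \left(-288 + m z\right) - 389 = -677 + m z$)
$D = -1950080$ ($D = 1488 - 1951568 = -1950080$)
$\sqrt{D + T{\left(o{\left(-34,41 \right)},780 \right)}} = \sqrt{-1950080 - \left(677 - \left(14 + 6 \cdot 41\right) 780\right)} = \sqrt{-1950080 - \left(677 - \left(14 + 246\right) 780\right)} = \sqrt{-1950080 + \left(-677 + 260 \cdot 780\right)} = \sqrt{-1950080 + \left(-677 + 202800\right)} = \sqrt{-1950080 + 202123} = \sqrt{-1747957} = i \sqrt{1747957}$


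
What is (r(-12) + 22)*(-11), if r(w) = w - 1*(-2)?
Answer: -132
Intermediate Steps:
r(w) = 2 + w (r(w) = w + 2 = 2 + w)
(r(-12) + 22)*(-11) = ((2 - 12) + 22)*(-11) = (-10 + 22)*(-11) = 12*(-11) = -132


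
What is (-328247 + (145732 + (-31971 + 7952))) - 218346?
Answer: -424880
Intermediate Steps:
(-328247 + (145732 + (-31971 + 7952))) - 218346 = (-328247 + (145732 - 24019)) - 218346 = (-328247 + 121713) - 218346 = -206534 - 218346 = -424880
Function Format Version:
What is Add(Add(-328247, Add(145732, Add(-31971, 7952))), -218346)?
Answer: -424880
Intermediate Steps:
Add(Add(-328247, Add(145732, Add(-31971, 7952))), -218346) = Add(Add(-328247, Add(145732, -24019)), -218346) = Add(Add(-328247, 121713), -218346) = Add(-206534, -218346) = -424880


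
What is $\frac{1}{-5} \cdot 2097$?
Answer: $- \frac{2097}{5} \approx -419.4$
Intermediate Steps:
$\frac{1}{-5} \cdot 2097 = \left(- \frac{1}{5}\right) 2097 = - \frac{2097}{5}$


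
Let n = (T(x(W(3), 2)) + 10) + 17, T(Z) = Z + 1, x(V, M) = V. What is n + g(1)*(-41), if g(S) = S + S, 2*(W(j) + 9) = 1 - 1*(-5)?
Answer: -60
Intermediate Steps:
W(j) = -6 (W(j) = -9 + (1 - 1*(-5))/2 = -9 + (1 + 5)/2 = -9 + (1/2)*6 = -9 + 3 = -6)
T(Z) = 1 + Z
g(S) = 2*S
n = 22 (n = ((1 - 6) + 10) + 17 = (-5 + 10) + 17 = 5 + 17 = 22)
n + g(1)*(-41) = 22 + (2*1)*(-41) = 22 + 2*(-41) = 22 - 82 = -60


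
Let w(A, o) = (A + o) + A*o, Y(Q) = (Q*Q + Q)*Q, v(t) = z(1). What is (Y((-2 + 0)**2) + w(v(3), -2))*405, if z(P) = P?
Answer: 31185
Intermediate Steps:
v(t) = 1
Y(Q) = Q*(Q + Q**2) (Y(Q) = (Q**2 + Q)*Q = (Q + Q**2)*Q = Q*(Q + Q**2))
w(A, o) = A + o + A*o
(Y((-2 + 0)**2) + w(v(3), -2))*405 = (((-2 + 0)**2)**2*(1 + (-2 + 0)**2) + (1 - 2 + 1*(-2)))*405 = (((-2)**2)**2*(1 + (-2)**2) + (1 - 2 - 2))*405 = (4**2*(1 + 4) - 3)*405 = (16*5 - 3)*405 = (80 - 3)*405 = 77*405 = 31185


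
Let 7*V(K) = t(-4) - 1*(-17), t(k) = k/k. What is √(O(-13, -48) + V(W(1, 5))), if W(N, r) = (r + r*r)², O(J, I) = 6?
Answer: 2*√105/7 ≈ 2.9277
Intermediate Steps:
W(N, r) = (r + r²)²
t(k) = 1
V(K) = 18/7 (V(K) = (1 - 1*(-17))/7 = (1 + 17)/7 = (⅐)*18 = 18/7)
√(O(-13, -48) + V(W(1, 5))) = √(6 + 18/7) = √(60/7) = 2*√105/7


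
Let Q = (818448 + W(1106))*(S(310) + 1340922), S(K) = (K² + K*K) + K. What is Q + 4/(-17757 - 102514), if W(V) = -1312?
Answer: 150702267985233788/120271 ≈ 1.2530e+12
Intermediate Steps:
S(K) = K + 2*K² (S(K) = (K² + K²) + K = 2*K² + K = K + 2*K²)
Q = 1253022490752 (Q = (818448 - 1312)*(310*(1 + 2*310) + 1340922) = 817136*(310*(1 + 620) + 1340922) = 817136*(310*621 + 1340922) = 817136*(192510 + 1340922) = 817136*1533432 = 1253022490752)
Q + 4/(-17757 - 102514) = 1253022490752 + 4/(-17757 - 102514) = 1253022490752 + 4/(-120271) = 1253022490752 + 4*(-1/120271) = 1253022490752 - 4/120271 = 150702267985233788/120271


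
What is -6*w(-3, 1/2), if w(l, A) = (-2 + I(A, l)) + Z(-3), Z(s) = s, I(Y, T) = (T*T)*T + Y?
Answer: 189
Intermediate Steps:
I(Y, T) = Y + T³ (I(Y, T) = T²*T + Y = T³ + Y = Y + T³)
w(l, A) = -5 + A + l³ (w(l, A) = (-2 + (A + l³)) - 3 = (-2 + A + l³) - 3 = -5 + A + l³)
-6*w(-3, 1/2) = -6*(-5 + 1/2 + (-3)³) = -6*(-5 + ½ - 27) = -6*(-63/2) = 189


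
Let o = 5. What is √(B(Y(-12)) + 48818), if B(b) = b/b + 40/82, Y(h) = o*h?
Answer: √82065559/41 ≈ 220.95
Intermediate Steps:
Y(h) = 5*h
B(b) = 61/41 (B(b) = 1 + 40*(1/82) = 1 + 20/41 = 61/41)
√(B(Y(-12)) + 48818) = √(61/41 + 48818) = √(2001599/41) = √82065559/41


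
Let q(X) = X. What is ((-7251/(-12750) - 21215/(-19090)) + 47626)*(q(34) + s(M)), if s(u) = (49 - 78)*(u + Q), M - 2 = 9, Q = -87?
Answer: 432398692644432/4056625 ≈ 1.0659e+8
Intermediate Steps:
M = 11 (M = 2 + 9 = 11)
s(u) = 2523 - 29*u (s(u) = (49 - 78)*(u - 87) = -29*(-87 + u) = 2523 - 29*u)
((-7251/(-12750) - 21215/(-19090)) + 47626)*(q(34) + s(M)) = ((-7251/(-12750) - 21215/(-19090)) + 47626)*(34 + (2523 - 29*11)) = ((-7251*(-1/12750) - 21215*(-1/19090)) + 47626)*(34 + (2523 - 319)) = ((2417/4250 + 4243/3818) + 47626)*(34 + 2204) = (6815214/4056625 + 47626)*2238 = (193207637464/4056625)*2238 = 432398692644432/4056625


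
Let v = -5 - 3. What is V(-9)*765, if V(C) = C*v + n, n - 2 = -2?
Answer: 55080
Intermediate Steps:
n = 0 (n = 2 - 2 = 0)
v = -8
V(C) = -8*C (V(C) = C*(-8) + 0 = -8*C + 0 = -8*C)
V(-9)*765 = -8*(-9)*765 = 72*765 = 55080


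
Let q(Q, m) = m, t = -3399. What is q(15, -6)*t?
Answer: 20394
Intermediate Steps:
q(15, -6)*t = -6*(-3399) = 20394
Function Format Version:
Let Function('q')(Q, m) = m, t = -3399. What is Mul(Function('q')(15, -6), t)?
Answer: 20394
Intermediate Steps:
Mul(Function('q')(15, -6), t) = Mul(-6, -3399) = 20394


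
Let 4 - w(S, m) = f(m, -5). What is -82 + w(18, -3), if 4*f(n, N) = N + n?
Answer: -76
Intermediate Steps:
f(n, N) = N/4 + n/4 (f(n, N) = (N + n)/4 = N/4 + n/4)
w(S, m) = 21/4 - m/4 (w(S, m) = 4 - ((1/4)*(-5) + m/4) = 4 - (-5/4 + m/4) = 4 + (5/4 - m/4) = 21/4 - m/4)
-82 + w(18, -3) = -82 + (21/4 - 1/4*(-3)) = -82 + (21/4 + 3/4) = -82 + 6 = -76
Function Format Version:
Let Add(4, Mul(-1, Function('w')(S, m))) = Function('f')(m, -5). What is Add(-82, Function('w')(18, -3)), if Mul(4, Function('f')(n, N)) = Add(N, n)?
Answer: -76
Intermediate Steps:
Function('f')(n, N) = Add(Mul(Rational(1, 4), N), Mul(Rational(1, 4), n)) (Function('f')(n, N) = Mul(Rational(1, 4), Add(N, n)) = Add(Mul(Rational(1, 4), N), Mul(Rational(1, 4), n)))
Function('w')(S, m) = Add(Rational(21, 4), Mul(Rational(-1, 4), m)) (Function('w')(S, m) = Add(4, Mul(-1, Add(Mul(Rational(1, 4), -5), Mul(Rational(1, 4), m)))) = Add(4, Mul(-1, Add(Rational(-5, 4), Mul(Rational(1, 4), m)))) = Add(4, Add(Rational(5, 4), Mul(Rational(-1, 4), m))) = Add(Rational(21, 4), Mul(Rational(-1, 4), m)))
Add(-82, Function('w')(18, -3)) = Add(-82, Add(Rational(21, 4), Mul(Rational(-1, 4), -3))) = Add(-82, Add(Rational(21, 4), Rational(3, 4))) = Add(-82, 6) = -76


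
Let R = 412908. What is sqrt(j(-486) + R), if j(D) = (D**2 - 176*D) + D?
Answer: sqrt(734154) ≈ 856.83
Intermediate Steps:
j(D) = D**2 - 175*D
sqrt(j(-486) + R) = sqrt(-486*(-175 - 486) + 412908) = sqrt(-486*(-661) + 412908) = sqrt(321246 + 412908) = sqrt(734154)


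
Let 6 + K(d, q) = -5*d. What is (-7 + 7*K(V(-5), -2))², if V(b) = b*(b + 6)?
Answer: 15876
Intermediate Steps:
V(b) = b*(6 + b)
K(d, q) = -6 - 5*d
(-7 + 7*K(V(-5), -2))² = (-7 + 7*(-6 - (-25)*(6 - 5)))² = (-7 + 7*(-6 - (-25)))² = (-7 + 7*(-6 - 5*(-5)))² = (-7 + 7*(-6 + 25))² = (-7 + 7*19)² = (-7 + 133)² = 126² = 15876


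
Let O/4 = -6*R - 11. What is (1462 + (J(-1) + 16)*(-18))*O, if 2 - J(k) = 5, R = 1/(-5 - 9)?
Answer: -363488/7 ≈ -51927.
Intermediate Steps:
R = -1/14 (R = 1/(-14) = -1/14 ≈ -0.071429)
J(k) = -3 (J(k) = 2 - 1*5 = 2 - 5 = -3)
O = -296/7 (O = 4*(-6*(-1/14) - 11) = 4*(3/7 - 11) = 4*(-74/7) = -296/7 ≈ -42.286)
(1462 + (J(-1) + 16)*(-18))*O = (1462 + (-3 + 16)*(-18))*(-296/7) = (1462 + 13*(-18))*(-296/7) = (1462 - 234)*(-296/7) = 1228*(-296/7) = -363488/7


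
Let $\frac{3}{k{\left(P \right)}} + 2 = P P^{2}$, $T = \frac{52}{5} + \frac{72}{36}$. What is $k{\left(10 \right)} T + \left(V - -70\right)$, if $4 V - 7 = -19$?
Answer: $\frac{167258}{2495} \approx 67.037$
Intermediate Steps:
$V = -3$ ($V = \frac{7}{4} + \frac{1}{4} \left(-19\right) = \frac{7}{4} - \frac{19}{4} = -3$)
$T = \frac{62}{5}$ ($T = 52 \cdot \frac{1}{5} + 72 \cdot \frac{1}{36} = \frac{52}{5} + 2 = \frac{62}{5} \approx 12.4$)
$k{\left(P \right)} = \frac{3}{-2 + P^{3}}$ ($k{\left(P \right)} = \frac{3}{-2 + P P^{2}} = \frac{3}{-2 + P^{3}}$)
$k{\left(10 \right)} T + \left(V - -70\right) = \frac{3}{-2 + 10^{3}} \cdot \frac{62}{5} - -67 = \frac{3}{-2 + 1000} \cdot \frac{62}{5} + \left(-3 + 70\right) = \frac{3}{998} \cdot \frac{62}{5} + 67 = \frac{93}{2495} + 67 = \frac{167258}{2495}$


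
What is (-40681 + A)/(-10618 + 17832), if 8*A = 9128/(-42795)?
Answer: -870472268/154361565 ≈ -5.6392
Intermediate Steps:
A = -1141/42795 (A = (9128/(-42795))/8 = (9128*(-1/42795))/8 = (1/8)*(-9128/42795) = -1141/42795 ≈ -0.026662)
(-40681 + A)/(-10618 + 17832) = (-40681 - 1141/42795)/(-10618 + 17832) = -1740944536/42795/7214 = -1740944536/42795*1/7214 = -870472268/154361565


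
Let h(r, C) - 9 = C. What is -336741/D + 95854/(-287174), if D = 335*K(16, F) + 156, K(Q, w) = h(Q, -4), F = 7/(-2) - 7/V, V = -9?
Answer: -48439384304/262907797 ≈ -184.24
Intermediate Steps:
h(r, C) = 9 + C
F = -49/18 (F = 7/(-2) - 7/(-9) = 7*(-½) - 7*(-⅑) = -7/2 + 7/9 = -49/18 ≈ -2.7222)
K(Q, w) = 5 (K(Q, w) = 9 - 4 = 5)
D = 1831 (D = 335*5 + 156 = 1675 + 156 = 1831)
-336741/D + 95854/(-287174) = -336741/1831 + 95854/(-287174) = -336741*1/1831 + 95854*(-1/287174) = -336741/1831 - 47927/143587 = -48439384304/262907797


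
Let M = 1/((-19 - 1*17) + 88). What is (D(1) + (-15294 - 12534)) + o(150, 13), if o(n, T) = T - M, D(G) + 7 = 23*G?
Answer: -1445549/52 ≈ -27799.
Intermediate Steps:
M = 1/52 (M = 1/((-19 - 17) + 88) = 1/(-36 + 88) = 1/52 ≈ 0.019231)
D(G) = -7 + 23*G
o(n, T) = -1/52 + T (o(n, T) = T - 1*1/52 = T - 1/52 = -1/52 + T)
(D(1) + (-15294 - 12534)) + o(150, 13) = ((-7 + 23*1) + (-15294 - 12534)) + (-1/52 + 13) = ((-7 + 23) - 27828) + 675/52 = (16 - 27828) + 675/52 = -27812 + 675/52 = -1445549/52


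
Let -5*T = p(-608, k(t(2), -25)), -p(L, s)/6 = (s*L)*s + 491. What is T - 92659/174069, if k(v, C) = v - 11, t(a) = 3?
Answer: -5732556227/124335 ≈ -46106.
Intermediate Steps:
k(v, C) = -11 + v
p(L, s) = -2946 - 6*L*s² (p(L, s) = -6*((s*L)*s + 491) = -6*((L*s)*s + 491) = -6*(L*s² + 491) = -6*(491 + L*s²) = -2946 - 6*L*s²)
T = -230526/5 (T = -(-2946 - 6*(-608)*(-11 + 3)²)/5 = -(-2946 - 6*(-608)*(-8)²)/5 = -(-2946 - 6*(-608)*64)/5 = -(-2946 + 233472)/5 = -⅕*230526 = -230526/5 ≈ -46105.)
T - 92659/174069 = -230526/5 - 92659/174069 = -230526/5 - 1*13237/24867 = -230526/5 - 13237/24867 = -5732556227/124335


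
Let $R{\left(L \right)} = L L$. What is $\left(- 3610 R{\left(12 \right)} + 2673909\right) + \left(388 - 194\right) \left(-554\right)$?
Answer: $2046593$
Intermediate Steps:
$R{\left(L \right)} = L^{2}$
$\left(- 3610 R{\left(12 \right)} + 2673909\right) + \left(388 - 194\right) \left(-554\right) = \left(- 3610 \cdot 12^{2} + 2673909\right) + \left(388 - 194\right) \left(-554\right) = \left(\left(-3610\right) 144 + 2673909\right) + 194 \left(-554\right) = \left(-519840 + 2673909\right) - 107476 = 2154069 - 107476 = 2046593$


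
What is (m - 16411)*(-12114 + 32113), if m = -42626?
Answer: -1180680963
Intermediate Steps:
(m - 16411)*(-12114 + 32113) = (-42626 - 16411)*(-12114 + 32113) = -59037*19999 = -1180680963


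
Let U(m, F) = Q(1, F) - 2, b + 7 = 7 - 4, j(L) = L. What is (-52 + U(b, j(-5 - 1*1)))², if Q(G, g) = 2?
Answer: 2704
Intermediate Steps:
b = -4 (b = -7 + (7 - 4) = -7 + 3 = -4)
U(m, F) = 0 (U(m, F) = 2 - 2 = 0)
(-52 + U(b, j(-5 - 1*1)))² = (-52 + 0)² = (-52)² = 2704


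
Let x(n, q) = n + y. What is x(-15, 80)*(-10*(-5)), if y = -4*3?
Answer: -1350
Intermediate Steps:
y = -12
x(n, q) = -12 + n (x(n, q) = n - 12 = -12 + n)
x(-15, 80)*(-10*(-5)) = (-12 - 15)*(-10*(-5)) = -27*50 = -1350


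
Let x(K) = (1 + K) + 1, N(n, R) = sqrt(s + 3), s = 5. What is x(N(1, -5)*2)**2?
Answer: 36 + 16*sqrt(2) ≈ 58.627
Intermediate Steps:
N(n, R) = 2*sqrt(2) (N(n, R) = sqrt(5 + 3) = sqrt(8) = 2*sqrt(2))
x(K) = 2 + K
x(N(1, -5)*2)**2 = (2 + (2*sqrt(2))*2)**2 = (2 + 4*sqrt(2))**2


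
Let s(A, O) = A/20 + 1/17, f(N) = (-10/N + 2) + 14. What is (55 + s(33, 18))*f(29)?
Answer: 4376787/4930 ≈ 887.79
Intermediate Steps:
f(N) = 16 - 10/N (f(N) = (2 - 10/N) + 14 = 16 - 10/N)
s(A, O) = 1/17 + A/20 (s(A, O) = A*(1/20) + 1*(1/17) = A/20 + 1/17 = 1/17 + A/20)
(55 + s(33, 18))*f(29) = (55 + (1/17 + (1/20)*33))*(16 - 10/29) = (55 + (1/17 + 33/20))*(16 - 10*1/29) = (55 + 581/340)*(16 - 10/29) = (19281/340)*(454/29) = 4376787/4930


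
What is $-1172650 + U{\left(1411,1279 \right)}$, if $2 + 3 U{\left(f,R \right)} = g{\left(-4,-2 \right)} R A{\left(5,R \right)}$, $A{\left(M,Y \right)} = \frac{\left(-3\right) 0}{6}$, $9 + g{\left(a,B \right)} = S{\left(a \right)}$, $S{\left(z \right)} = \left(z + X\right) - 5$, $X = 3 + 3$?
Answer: $- \frac{3517952}{3} \approx -1.1727 \cdot 10^{6}$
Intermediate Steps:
$X = 6$
$S{\left(z \right)} = 1 + z$ ($S{\left(z \right)} = \left(z + 6\right) - 5 = \left(6 + z\right) - 5 = 1 + z$)
$g{\left(a,B \right)} = -8 + a$ ($g{\left(a,B \right)} = -9 + \left(1 + a\right) = -8 + a$)
$A{\left(M,Y \right)} = 0$ ($A{\left(M,Y \right)} = 0 \cdot \frac{1}{6} = 0$)
$U{\left(f,R \right)} = - \frac{2}{3}$ ($U{\left(f,R \right)} = - \frac{2}{3} + \frac{\left(-8 - 4\right) R 0}{3} = - \frac{2}{3} + \frac{- 12 R 0}{3} = - \frac{2}{3} + \frac{1}{3} \cdot 0 = - \frac{2}{3} + 0 = - \frac{2}{3}$)
$-1172650 + U{\left(1411,1279 \right)} = -1172650 - \frac{2}{3} = - \frac{3517952}{3}$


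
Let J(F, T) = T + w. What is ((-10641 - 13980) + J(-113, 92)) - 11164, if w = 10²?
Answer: -35593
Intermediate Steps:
w = 100
J(F, T) = 100 + T (J(F, T) = T + 100 = 100 + T)
((-10641 - 13980) + J(-113, 92)) - 11164 = ((-10641 - 13980) + (100 + 92)) - 11164 = (-24621 + 192) - 11164 = -24429 - 11164 = -35593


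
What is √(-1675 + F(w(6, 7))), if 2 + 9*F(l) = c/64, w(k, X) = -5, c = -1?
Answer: I*√964929/24 ≈ 40.93*I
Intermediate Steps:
F(l) = -43/192 (F(l) = -2/9 + (-1/64)/9 = -2/9 + (-1*1/64)/9 = -2/9 + (⅑)*(-1/64) = -2/9 - 1/576 = -43/192)
√(-1675 + F(w(6, 7))) = √(-1675 - 43/192) = √(-321643/192) = I*√964929/24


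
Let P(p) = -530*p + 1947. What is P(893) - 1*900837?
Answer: -1372180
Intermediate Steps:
P(p) = 1947 - 530*p
P(893) - 1*900837 = (1947 - 530*893) - 1*900837 = (1947 - 473290) - 900837 = -471343 - 900837 = -1372180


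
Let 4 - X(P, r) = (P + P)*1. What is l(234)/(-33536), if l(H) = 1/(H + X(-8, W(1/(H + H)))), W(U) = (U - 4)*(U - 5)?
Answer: -1/8518144 ≈ -1.1740e-7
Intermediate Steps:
W(U) = (-5 + U)*(-4 + U) (W(U) = (-4 + U)*(-5 + U) = (-5 + U)*(-4 + U))
X(P, r) = 4 - 2*P (X(P, r) = 4 - (P + P) = 4 - 2*P)
l(H) = 1/(20 + H) (l(H) = 1/(H + (4 - 2*(-8))) = 1/(H + (4 + 16)) = 1/(H + 20) = 1/(20 + H))
l(234)/(-33536) = 1/((20 + 234)*(-33536)) = -1/33536/254 = (1/254)*(-1/33536) = -1/8518144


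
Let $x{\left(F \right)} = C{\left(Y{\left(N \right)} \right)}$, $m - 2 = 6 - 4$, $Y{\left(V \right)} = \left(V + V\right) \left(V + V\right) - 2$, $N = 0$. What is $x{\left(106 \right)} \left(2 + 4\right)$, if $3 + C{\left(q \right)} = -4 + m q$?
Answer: $-90$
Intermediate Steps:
$Y{\left(V \right)} = -2 + 4 V^{2}$ ($Y{\left(V \right)} = 2 V 2 V - 2 = 4 V^{2} - 2 = -2 + 4 V^{2}$)
$m = 4$ ($m = 2 + \left(6 - 4\right) = 2 + 2 = 4$)
$C{\left(q \right)} = -7 + 4 q$ ($C{\left(q \right)} = -3 + \left(-4 + 4 q\right) = -7 + 4 q$)
$x{\left(F \right)} = -15$ ($x{\left(F \right)} = -7 + 4 \left(-2 + 4 \cdot 0^{2}\right) = -7 + 4 \left(-2 + 4 \cdot 0\right) = -7 + 4 \left(-2 + 0\right) = -7 + 4 \left(-2\right) = -7 - 8 = -15$)
$x{\left(106 \right)} \left(2 + 4\right) = - 15 \left(2 + 4\right) = \left(-15\right) 6 = -90$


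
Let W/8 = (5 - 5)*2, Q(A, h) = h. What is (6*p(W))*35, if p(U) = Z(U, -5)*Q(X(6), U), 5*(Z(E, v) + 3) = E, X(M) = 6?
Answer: 0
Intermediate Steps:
Z(E, v) = -3 + E/5
W = 0 (W = 8*((5 - 5)*2) = 8*(0*2) = 8*0 = 0)
p(U) = U*(-3 + U/5) (p(U) = (-3 + U/5)*U = U*(-3 + U/5))
(6*p(W))*35 = (6*((⅕)*0*(-15 + 0)))*35 = (6*((⅕)*0*(-15)))*35 = (6*0)*35 = 0*35 = 0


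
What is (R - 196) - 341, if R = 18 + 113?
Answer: -406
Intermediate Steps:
R = 131
(R - 196) - 341 = (131 - 196) - 341 = -65 - 341 = -406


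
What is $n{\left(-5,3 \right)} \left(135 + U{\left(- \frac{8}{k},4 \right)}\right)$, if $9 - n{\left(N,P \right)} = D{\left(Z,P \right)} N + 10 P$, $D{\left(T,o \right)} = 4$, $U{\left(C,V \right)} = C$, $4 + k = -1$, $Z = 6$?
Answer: $- \frac{683}{5} \approx -136.6$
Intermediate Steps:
$k = -5$ ($k = -4 - 1 = -5$)
$n{\left(N,P \right)} = 9 - 10 P - 4 N$ ($n{\left(N,P \right)} = 9 - \left(4 N + 10 P\right) = 9 - 10 P - 4 N$)
$n{\left(-5,3 \right)} \left(135 + U{\left(- \frac{8}{k},4 \right)}\right) = \left(9 - 30 - -20\right) \left(135 - \frac{8}{-5}\right) = \left(9 - 30 + 20\right) \left(135 - - \frac{8}{5}\right) = - (135 + \frac{8}{5}) = \left(-1\right) \frac{683}{5} = - \frac{683}{5}$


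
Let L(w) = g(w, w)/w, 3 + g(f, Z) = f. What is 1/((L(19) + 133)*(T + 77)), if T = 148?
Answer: 19/572175 ≈ 3.3207e-5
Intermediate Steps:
g(f, Z) = -3 + f
L(w) = (-3 + w)/w
1/((L(19) + 133)*(T + 77)) = 1/(((-3 + 19)/19 + 133)*(148 + 77)) = 1/(((1/19)*16 + 133)*225) = 1/((16/19 + 133)*225) = 1/((2543/19)*225) = 1/(572175/19) = 19/572175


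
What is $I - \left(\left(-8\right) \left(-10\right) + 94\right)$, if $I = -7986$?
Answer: $-8160$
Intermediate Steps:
$I - \left(\left(-8\right) \left(-10\right) + 94\right) = -7986 - \left(\left(-8\right) \left(-10\right) + 94\right) = -7986 - \left(80 + 94\right) = -7986 - 174 = -8160$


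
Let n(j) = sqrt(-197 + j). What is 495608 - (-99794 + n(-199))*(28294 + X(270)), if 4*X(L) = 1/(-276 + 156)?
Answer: 677776040663/240 - 13581119*I*sqrt(11)/80 ≈ 2.8241e+9 - 5.6304e+5*I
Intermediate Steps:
X(L) = -1/480 (X(L) = 1/(4*(-276 + 156)) = (1/4)/(-120) = (1/4)*(-1/120) = -1/480)
495608 - (-99794 + n(-199))*(28294 + X(270)) = 495608 - (-99794 + sqrt(-197 - 199))*(28294 - 1/480) = 495608 - (-99794 + sqrt(-396))*13581119/480 = 495608 - (-99794 + 6*I*sqrt(11))*13581119/480 = 495608 - (-677657094743/240 + 13581119*I*sqrt(11)/80) = 495608 + (677657094743/240 - 13581119*I*sqrt(11)/80) = 677776040663/240 - 13581119*I*sqrt(11)/80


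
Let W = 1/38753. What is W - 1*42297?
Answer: -1639135640/38753 ≈ -42297.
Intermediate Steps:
W = 1/38753 ≈ 2.5804e-5
W - 1*42297 = 1/38753 - 1*42297 = 1/38753 - 42297 = -1639135640/38753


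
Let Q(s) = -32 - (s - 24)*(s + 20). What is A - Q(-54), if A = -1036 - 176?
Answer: 1472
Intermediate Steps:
A = -1212
Q(s) = -32 - (-24 + s)*(20 + s)
A - Q(-54) = -1212 - (448 - 1*(-54)² + 4*(-54)) = -1212 - (448 - 1*2916 - 216) = -1212 - (448 - 2916 - 216) = -1212 - 1*(-2684) = -1212 + 2684 = 1472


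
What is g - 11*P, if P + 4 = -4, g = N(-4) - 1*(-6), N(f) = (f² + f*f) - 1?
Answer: 125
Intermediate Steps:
N(f) = -1 + 2*f² (N(f) = (f² + f²) - 1 = 2*f² - 1 = -1 + 2*f²)
g = 37 (g = (-1 + 2*(-4)²) - 1*(-6) = (-1 + 2*16) + 6 = (-1 + 32) + 6 = 31 + 6 = 37)
P = -8 (P = -4 - 4 = -8)
g - 11*P = 37 - 11*(-8) = 37 + 88 = 125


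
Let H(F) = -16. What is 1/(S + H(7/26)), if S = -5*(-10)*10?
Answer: 1/484 ≈ 0.0020661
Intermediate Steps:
S = 500 (S = 50*10 = 500)
1/(S + H(7/26)) = 1/(500 - 16) = 1/484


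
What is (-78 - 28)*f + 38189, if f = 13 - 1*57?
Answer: 42853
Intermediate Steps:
f = -44 (f = 13 - 57 = -44)
(-78 - 28)*f + 38189 = (-78 - 28)*(-44) + 38189 = -106*(-44) + 38189 = 4664 + 38189 = 42853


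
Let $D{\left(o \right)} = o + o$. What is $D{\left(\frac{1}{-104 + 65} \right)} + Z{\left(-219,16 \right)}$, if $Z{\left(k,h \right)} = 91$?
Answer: $\frac{3547}{39} \approx 90.949$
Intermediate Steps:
$D{\left(o \right)} = 2 o$
$D{\left(\frac{1}{-104 + 65} \right)} + Z{\left(-219,16 \right)} = \frac{2}{-104 + 65} + 91 = \frac{2}{-39} + 91 = 2 \left(- \frac{1}{39}\right) + 91 = - \frac{2}{39} + 91 = \frac{3547}{39}$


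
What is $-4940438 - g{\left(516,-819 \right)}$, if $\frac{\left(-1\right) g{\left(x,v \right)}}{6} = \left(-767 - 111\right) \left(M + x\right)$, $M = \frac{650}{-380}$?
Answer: $- \frac{145344584}{19} \approx -7.6497 \cdot 10^{6}$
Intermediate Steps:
$M = - \frac{65}{38}$ ($M = 650 \left(- \frac{1}{380}\right) = - \frac{65}{38} \approx -1.7105$)
$g{\left(x,v \right)} = - \frac{171210}{19} + 5268 x$ ($g{\left(x,v \right)} = - 6 \left(-767 - 111\right) \left(- \frac{65}{38} + x\right) = - 6 \left(- 878 \left(- \frac{65}{38} + x\right)\right) = - 6 \left(\frac{28535}{19} - 878 x\right) = - \frac{171210}{19} + 5268 x$)
$-4940438 - g{\left(516,-819 \right)} = -4940438 - \left(- \frac{171210}{19} + 5268 \cdot 516\right) = -4940438 - \left(- \frac{171210}{19} + 2718288\right) = -4940438 - \frac{51476262}{19} = - \frac{145344584}{19}$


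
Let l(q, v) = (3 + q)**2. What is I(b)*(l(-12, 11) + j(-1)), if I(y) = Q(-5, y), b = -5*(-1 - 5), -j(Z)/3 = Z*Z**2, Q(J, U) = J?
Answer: -420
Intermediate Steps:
j(Z) = -3*Z**3 (j(Z) = -3*Z*Z**2 = -3*Z**3)
b = 30 (b = -5*(-6) = 30)
I(y) = -5
I(b)*(l(-12, 11) + j(-1)) = -5*((3 - 12)**2 - 3*(-1)**3) = -5*((-9)**2 - 3*(-1)) = -5*(81 + 3) = -5*84 = -420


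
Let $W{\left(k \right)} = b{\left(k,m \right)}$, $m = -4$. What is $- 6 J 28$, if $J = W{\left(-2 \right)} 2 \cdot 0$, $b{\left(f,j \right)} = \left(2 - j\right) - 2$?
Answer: $0$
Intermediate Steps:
$b{\left(f,j \right)} = - j$
$W{\left(k \right)} = 4$ ($W{\left(k \right)} = \left(-1\right) \left(-4\right) = 4$)
$J = 0$ ($J = 4 \cdot 2 \cdot 0 = 8 \cdot 0 = 0$)
$- 6 J 28 = \left(-6\right) 0 \cdot 28 = 0 \cdot 28 = 0$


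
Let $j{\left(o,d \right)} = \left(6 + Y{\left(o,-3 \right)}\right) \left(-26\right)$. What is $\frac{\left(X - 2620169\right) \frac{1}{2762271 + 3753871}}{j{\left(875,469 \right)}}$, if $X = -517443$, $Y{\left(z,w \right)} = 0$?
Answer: $\frac{784403}{254129538} \approx 0.0030866$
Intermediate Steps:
$j{\left(o,d \right)} = -156$ ($j{\left(o,d \right)} = \left(6 + 0\right) \left(-26\right) = 6 \left(-26\right) = -156$)
$\frac{\left(X - 2620169\right) \frac{1}{2762271 + 3753871}}{j{\left(875,469 \right)}} = \frac{\left(-517443 - 2620169\right) \frac{1}{2762271 + 3753871}}{-156} = - \frac{3137612}{6516142} \left(- \frac{1}{156}\right) = \left(-3137612\right) \frac{1}{6516142} \left(- \frac{1}{156}\right) = \left(- \frac{1568806}{3258071}\right) \left(- \frac{1}{156}\right) = \frac{784403}{254129538}$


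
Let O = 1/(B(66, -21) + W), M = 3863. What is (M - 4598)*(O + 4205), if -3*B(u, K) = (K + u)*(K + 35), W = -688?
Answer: -2775425415/898 ≈ -3.0907e+6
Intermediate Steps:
B(u, K) = -(35 + K)*(K + u)/3 (B(u, K) = -(K + u)*(K + 35)/3 = -(K + u)*(35 + K)/3 = -(35 + K)*(K + u)/3)
O = -1/898 (O = 1/((-35/3*(-21) - 35/3*66 - 1/3*(-21)**2 - 1/3*(-21)*66) - 688) = 1/((245 - 770 - 1/3*441 + 462) - 688) = 1/((245 - 770 - 147 + 462) - 688) = 1/(-210 - 688) = 1/(-898) = -1/898 ≈ -0.0011136)
(M - 4598)*(O + 4205) = (3863 - 4598)*(-1/898 + 4205) = -735*3776089/898 = -2775425415/898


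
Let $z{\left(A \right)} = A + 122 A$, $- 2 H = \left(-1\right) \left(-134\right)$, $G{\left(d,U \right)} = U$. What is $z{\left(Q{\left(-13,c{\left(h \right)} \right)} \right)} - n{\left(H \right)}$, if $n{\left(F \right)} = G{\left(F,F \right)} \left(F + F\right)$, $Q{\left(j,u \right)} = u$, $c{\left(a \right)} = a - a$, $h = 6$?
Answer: $-8978$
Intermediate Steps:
$c{\left(a \right)} = 0$
$H = -67$ ($H = - \frac{\left(-1\right) \left(-134\right)}{2} = \left(- \frac{1}{2}\right) 134 = -67$)
$z{\left(A \right)} = 123 A$
$n{\left(F \right)} = 2 F^{2}$ ($n{\left(F \right)} = F \left(F + F\right) = F 2 F = 2 F^{2}$)
$z{\left(Q{\left(-13,c{\left(h \right)} \right)} \right)} - n{\left(H \right)} = 123 \cdot 0 - 2 \left(-67\right)^{2} = 0 - 2 \cdot 4489 = 0 - 8978 = -8978$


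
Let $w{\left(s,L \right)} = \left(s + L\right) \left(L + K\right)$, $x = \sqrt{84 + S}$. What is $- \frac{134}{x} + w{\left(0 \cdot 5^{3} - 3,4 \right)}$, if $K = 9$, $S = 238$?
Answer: $13 - \frac{67 \sqrt{322}}{161} \approx 5.5325$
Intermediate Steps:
$x = \sqrt{322}$ ($x = \sqrt{84 + 238} = \sqrt{322} \approx 17.944$)
$w{\left(s,L \right)} = \left(9 + L\right) \left(L + s\right)$ ($w{\left(s,L \right)} = \left(s + L\right) \left(L + 9\right) = \left(L + s\right) \left(9 + L\right) = \left(9 + L\right) \left(L + s\right)$)
$- \frac{134}{x} + w{\left(0 \cdot 5^{3} - 3,4 \right)} = - \frac{134}{\sqrt{322}} + \left(4^{2} + 9 \cdot 4 + 9 \left(0 \cdot 5^{3} - 3\right) + 4 \left(0 \cdot 5^{3} - 3\right)\right) = - 134 \frac{\sqrt{322}}{322} + \left(16 + 36 + 9 \left(0 \cdot 125 - 3\right) + 4 \left(0 \cdot 125 - 3\right)\right) = - \frac{67 \sqrt{322}}{161} + \left(16 + 36 + 9 \left(0 - 3\right) + 4 \left(0 - 3\right)\right) = - \frac{67 \sqrt{322}}{161} + \left(16 + 36 + 9 \left(-3\right) + 4 \left(-3\right)\right) = - \frac{67 \sqrt{322}}{161} + \left(16 + 36 - 27 - 12\right) = - \frac{67 \sqrt{322}}{161} + 13 = 13 - \frac{67 \sqrt{322}}{161}$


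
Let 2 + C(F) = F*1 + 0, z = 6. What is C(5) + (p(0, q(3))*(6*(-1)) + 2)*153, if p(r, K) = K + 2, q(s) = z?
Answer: -7035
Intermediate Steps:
q(s) = 6
p(r, K) = 2 + K
C(F) = -2 + F (C(F) = -2 + (F*1 + 0) = -2 + (F + 0) = -2 + F)
C(5) + (p(0, q(3))*(6*(-1)) + 2)*153 = (-2 + 5) + ((2 + 6)*(6*(-1)) + 2)*153 = 3 + (8*(-6) + 2)*153 = 3 + (-48 + 2)*153 = 3 - 46*153 = 3 - 7038 = -7035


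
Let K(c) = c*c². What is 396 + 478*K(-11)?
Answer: -635822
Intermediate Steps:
K(c) = c³
396 + 478*K(-11) = 396 + 478*(-11)³ = 396 + 478*(-1331) = 396 - 636218 = -635822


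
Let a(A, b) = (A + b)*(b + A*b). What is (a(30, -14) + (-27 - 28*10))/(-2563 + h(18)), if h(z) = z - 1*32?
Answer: 2417/859 ≈ 2.8137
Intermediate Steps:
h(z) = -32 + z (h(z) = z - 32 = -32 + z)
(a(30, -14) + (-27 - 28*10))/(-2563 + h(18)) = (-14*(30 - 14 + 30² + 30*(-14)) + (-27 - 28*10))/(-2563 + (-32 + 18)) = (-14*(30 - 14 + 900 - 420) + (-27 - 280))/(-2563 - 14) = (-14*496 - 307)/(-2577) = (-6944 - 307)*(-1/2577) = -7251*(-1/2577) = 2417/859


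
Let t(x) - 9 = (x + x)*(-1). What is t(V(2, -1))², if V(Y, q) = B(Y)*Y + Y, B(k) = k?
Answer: 9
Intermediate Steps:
V(Y, q) = Y + Y² (V(Y, q) = Y*Y + Y = Y² + Y = Y + Y²)
t(x) = 9 - 2*x (t(x) = 9 + (x + x)*(-1) = 9 + (2*x)*(-1) = 9 - 2*x)
t(V(2, -1))² = (9 - 4*(1 + 2))² = (9 - 4*3)² = (9 - 2*6)² = (9 - 12)² = (-3)² = 9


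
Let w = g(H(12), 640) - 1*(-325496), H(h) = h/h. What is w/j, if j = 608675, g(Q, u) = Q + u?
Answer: 326137/608675 ≈ 0.53581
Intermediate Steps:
H(h) = 1
w = 326137 (w = (1 + 640) - 1*(-325496) = 641 + 325496 = 326137)
w/j = 326137/608675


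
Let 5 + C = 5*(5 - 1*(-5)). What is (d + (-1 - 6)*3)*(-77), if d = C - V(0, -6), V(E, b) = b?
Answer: -2310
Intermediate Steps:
C = 45 (C = -5 + 5*(5 - 1*(-5)) = -5 + 5*(5 + 5) = -5 + 5*10 = -5 + 50 = 45)
d = 51 (d = 45 - 1*(-6) = 45 + 6 = 51)
(d + (-1 - 6)*3)*(-77) = (51 + (-1 - 6)*3)*(-77) = (51 - 7*3)*(-77) = (51 - 21)*(-77) = 30*(-77) = -2310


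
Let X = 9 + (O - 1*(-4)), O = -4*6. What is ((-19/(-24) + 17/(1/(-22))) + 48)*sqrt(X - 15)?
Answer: -7805*I*sqrt(26)/24 ≈ -1658.2*I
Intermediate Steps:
O = -24
X = -11 (X = 9 + (-24 - 1*(-4)) = 9 + (-24 + 4) = 9 - 20 = -11)
((-19/(-24) + 17/(1/(-22))) + 48)*sqrt(X - 15) = ((-19/(-24) + 17/(1/(-22))) + 48)*sqrt(-11 - 15) = ((-19*(-1/24) + 17/(-1/22)) + 48)*sqrt(-26) = ((19/24 + 17*(-22)) + 48)*(I*sqrt(26)) = ((19/24 - 374) + 48)*(I*sqrt(26)) = (-8957/24 + 48)*(I*sqrt(26)) = -7805*I*sqrt(26)/24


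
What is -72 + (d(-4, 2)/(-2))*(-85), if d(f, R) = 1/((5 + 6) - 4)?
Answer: -923/14 ≈ -65.929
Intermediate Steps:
d(f, R) = 1/7 (d(f, R) = 1/(11 - 4) = 1/7)
-72 + (d(-4, 2)/(-2))*(-85) = -72 + ((1/7)/(-2))*(-85) = -72 + ((1/7)*(-1/2))*(-85) = -72 - 1/14*(-85) = -72 + 85/14 = -923/14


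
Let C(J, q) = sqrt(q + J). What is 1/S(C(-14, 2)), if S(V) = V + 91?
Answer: 91/8293 - 2*I*sqrt(3)/8293 ≈ 0.010973 - 0.00041771*I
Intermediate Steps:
C(J, q) = sqrt(J + q)
S(V) = 91 + V
1/S(C(-14, 2)) = 1/(91 + sqrt(-14 + 2)) = 1/(91 + sqrt(-12)) = 1/(91 + 2*I*sqrt(3))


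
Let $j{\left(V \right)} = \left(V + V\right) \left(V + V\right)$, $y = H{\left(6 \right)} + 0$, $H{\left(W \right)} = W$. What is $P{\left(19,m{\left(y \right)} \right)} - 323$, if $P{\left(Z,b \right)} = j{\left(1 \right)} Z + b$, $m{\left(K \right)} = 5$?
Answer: $-242$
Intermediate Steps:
$y = 6$ ($y = 6 + 0 = 6$)
$j{\left(V \right)} = 4 V^{2}$ ($j{\left(V \right)} = 2 V 2 V = 4 V^{2}$)
$P{\left(Z,b \right)} = b + 4 Z$ ($P{\left(Z,b \right)} = 4 \cdot 1^{2} Z + b = 4 \cdot 1 Z + b = 4 Z + b = b + 4 Z$)
$P{\left(19,m{\left(y \right)} \right)} - 323 = \left(5 + 4 \cdot 19\right) - 323 = \left(5 + 76\right) - 323 = 81 - 323 = -242$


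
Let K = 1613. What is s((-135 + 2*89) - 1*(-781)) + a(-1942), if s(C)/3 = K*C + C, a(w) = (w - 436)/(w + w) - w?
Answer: 7751979689/1942 ≈ 3.9918e+6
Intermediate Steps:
a(w) = -w + (-436 + w)/(2*w) (a(w) = (-436 + w)/((2*w)) - w = (-436 + w)*(1/(2*w)) - w = (-436 + w)/(2*w) - w = -w + (-436 + w)/(2*w))
s(C) = 4842*C (s(C) = 3*(1613*C + C) = 3*(1614*C) = 4842*C)
s((-135 + 2*89) - 1*(-781)) + a(-1942) = 4842*((-135 + 2*89) - 1*(-781)) + (½ - 1*(-1942) - 218/(-1942)) = 4842*((-135 + 178) + 781) + (½ + 1942 - 218*(-1/1942)) = 4842*(43 + 781) + (½ + 1942 + 109/971) = 4842*824 + 3772553/1942 = 3989808 + 3772553/1942 = 7751979689/1942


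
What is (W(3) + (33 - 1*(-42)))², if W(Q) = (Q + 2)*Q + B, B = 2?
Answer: 8464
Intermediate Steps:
W(Q) = 2 + Q*(2 + Q) (W(Q) = (Q + 2)*Q + 2 = (2 + Q)*Q + 2 = Q*(2 + Q) + 2 = 2 + Q*(2 + Q))
(W(3) + (33 - 1*(-42)))² = ((2 + 3² + 2*3) + (33 - 1*(-42)))² = ((2 + 9 + 6) + (33 + 42))² = (17 + 75)² = 92² = 8464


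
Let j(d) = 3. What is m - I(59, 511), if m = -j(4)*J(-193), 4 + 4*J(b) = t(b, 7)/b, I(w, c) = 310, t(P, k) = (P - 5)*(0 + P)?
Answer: -317/2 ≈ -158.50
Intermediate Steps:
t(P, k) = P*(-5 + P) (t(P, k) = (-5 + P)*P = P*(-5 + P))
J(b) = -9/4 + b/4 (J(b) = -1 + ((b*(-5 + b))/b)/4 = -1 + (-5 + b)/4 = -1 + (-5/4 + b/4) = -9/4 + b/4)
m = 303/2 (m = -3*(-9/4 + (¼)*(-193)) = -3*(-9/4 - 193/4) = -3*(-101)/2 = -1*(-303/2) = 303/2 ≈ 151.50)
m - I(59, 511) = 303/2 - 1*310 = 303/2 - 310 = -317/2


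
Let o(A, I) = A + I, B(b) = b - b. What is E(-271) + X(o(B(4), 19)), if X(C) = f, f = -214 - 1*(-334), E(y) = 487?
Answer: 607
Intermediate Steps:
B(b) = 0
f = 120 (f = -214 + 334 = 120)
X(C) = 120
E(-271) + X(o(B(4), 19)) = 487 + 120 = 607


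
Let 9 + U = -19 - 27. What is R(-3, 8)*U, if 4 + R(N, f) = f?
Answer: -220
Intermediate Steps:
R(N, f) = -4 + f
U = -55 (U = -9 + (-19 - 27) = -9 - 46 = -55)
R(-3, 8)*U = (-4 + 8)*(-55) = 4*(-55) = -220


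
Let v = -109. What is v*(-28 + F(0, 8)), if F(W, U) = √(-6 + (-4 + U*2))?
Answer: 3052 - 109*√6 ≈ 2785.0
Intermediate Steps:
F(W, U) = √(-10 + 2*U) (F(W, U) = √(-6 + (-4 + 2*U)) = √(-10 + 2*U))
v*(-28 + F(0, 8)) = -109*(-28 + √(-10 + 2*8)) = -109*(-28 + √(-10 + 16)) = -109*(-28 + √6) = 3052 - 109*√6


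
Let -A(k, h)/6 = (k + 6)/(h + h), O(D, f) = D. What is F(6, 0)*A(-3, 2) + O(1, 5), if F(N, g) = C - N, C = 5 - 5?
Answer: 28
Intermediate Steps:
C = 0
F(N, g) = -N (F(N, g) = 0 - N = -N)
A(k, h) = -3*(6 + k)/h (A(k, h) = -6*(k + 6)/(h + h) = -6*(6 + k)/(2*h) = -6*(6 + k)*1/(2*h) = -3*(6 + k)/h)
F(6, 0)*A(-3, 2) + O(1, 5) = (-1*6)*(3*(-6 - 1*(-3))/2) + 1 = -18*(-6 + 3)/2 + 1 = -18*(-3)/2 + 1 = -6*(-9/2) + 1 = 27 + 1 = 28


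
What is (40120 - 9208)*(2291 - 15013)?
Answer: -393262464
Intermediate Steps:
(40120 - 9208)*(2291 - 15013) = 30912*(-12722) = -393262464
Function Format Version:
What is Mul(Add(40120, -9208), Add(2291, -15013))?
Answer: -393262464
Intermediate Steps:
Mul(Add(40120, -9208), Add(2291, -15013)) = Mul(30912, -12722) = -393262464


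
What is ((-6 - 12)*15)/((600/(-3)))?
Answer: 27/20 ≈ 1.3500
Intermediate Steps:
((-6 - 12)*15)/((600/(-3))) = (-18*15)/((600*(-⅓))) = -270/(-200) = -270*(-1/200) = 27/20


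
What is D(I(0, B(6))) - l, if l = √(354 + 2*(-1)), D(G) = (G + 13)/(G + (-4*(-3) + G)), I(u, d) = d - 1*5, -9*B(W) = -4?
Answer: 38/13 - 4*√22 ≈ -15.839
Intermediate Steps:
B(W) = 4/9 (B(W) = -⅑*(-4) = 4/9)
I(u, d) = -5 + d (I(u, d) = d - 5 = -5 + d)
D(G) = (13 + G)/(12 + 2*G) (D(G) = (13 + G)/(G + (12 + G)) = (13 + G)/(12 + 2*G))
l = 4*√22 (l = √(354 - 2) = √352 = 4*√22 ≈ 18.762)
D(I(0, B(6))) - l = (13 + (-5 + 4/9))/(2*(6 + (-5 + 4/9))) - 4*√22 = (13 - 41/9)/(2*(6 - 41/9)) - 4*√22 = (½)*(76/9)/(13/9) - 4*√22 = (½)*(9/13)*(76/9) - 4*√22 = 38/13 - 4*√22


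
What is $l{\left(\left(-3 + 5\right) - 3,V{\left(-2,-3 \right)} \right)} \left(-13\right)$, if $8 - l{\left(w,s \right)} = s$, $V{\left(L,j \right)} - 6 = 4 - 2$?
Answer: $0$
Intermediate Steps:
$V{\left(L,j \right)} = 8$ ($V{\left(L,j \right)} = 6 + \left(4 - 2\right) = 6 + 2 = 8$)
$l{\left(w,s \right)} = 8 - s$
$l{\left(\left(-3 + 5\right) - 3,V{\left(-2,-3 \right)} \right)} \left(-13\right) = \left(8 - 8\right) \left(-13\right) = 0 \left(-13\right) = 0$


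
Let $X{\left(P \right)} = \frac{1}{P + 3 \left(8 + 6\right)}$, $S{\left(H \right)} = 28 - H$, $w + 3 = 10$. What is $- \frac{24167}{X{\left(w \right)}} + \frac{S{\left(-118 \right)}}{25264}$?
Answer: $- \frac{14958599583}{12632} \approx -1.1842 \cdot 10^{6}$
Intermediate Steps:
$w = 7$ ($w = -3 + 10 = 7$)
$X{\left(P \right)} = \frac{1}{42 + P}$ ($X{\left(P \right)} = \frac{1}{P + 3 \cdot 14} = \frac{1}{P + 42} = \frac{1}{42 + P}$)
$- \frac{24167}{X{\left(w \right)}} + \frac{S{\left(-118 \right)}}{25264} = - \frac{24167}{\frac{1}{42 + 7}} + \frac{28 - -118}{25264} = - \frac{24167}{\frac{1}{49}} + \left(28 + 118\right) \frac{1}{25264} = - 24167 \frac{1}{\frac{1}{49}} + 146 \cdot \frac{1}{25264} = \left(-24167\right) 49 + \frac{73}{12632} = -1184183 + \frac{73}{12632} = - \frac{14958599583}{12632}$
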